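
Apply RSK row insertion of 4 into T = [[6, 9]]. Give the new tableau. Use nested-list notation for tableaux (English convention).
In row 1, 4 replaces 6 (the leftmost entry greater than 4); 6 is bumped to row 2. 6 starts a new row 2. The new tableau is [[4, 9], [6]].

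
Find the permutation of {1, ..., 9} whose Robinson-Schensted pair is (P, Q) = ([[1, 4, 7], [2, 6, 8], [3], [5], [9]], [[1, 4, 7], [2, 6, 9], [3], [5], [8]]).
9 5 3 6 2 4 8 1 7

Reverse the RSK construction: for i from n down to 1, find the cell of Q containing i, remove the entry at that cell from P, and reverse-bump it up through P; the value ejected from row 1 is w(i).

Step i=9: Q has 9 at row 2, column 3; remove 8 from row 2 of P and reverse-bump: 8 enters row 1 and ejects 7. So w(9) = 7. P is now [[1, 4, 8], [2, 6], [3], [5], [9]].
Step i=8: Q has 8 at row 5, column 1; remove 9 from row 5 of P and reverse-bump: 9 enters row 4 and ejects 5; 5 enters row 3 and ejects 3; 3 enters row 2 and ejects 2; 2 enters row 1 and ejects 1. So w(8) = 1. P is now [[2, 4, 8], [3, 6], [5], [9]].
Step i=7: Q has 7 at row 1, column 3; remove that cell from P, ejecting 8. So w(7) = 8. P is now [[2, 4], [3, 6], [5], [9]].
Step i=6: Q has 6 at row 2, column 2; remove 6 from row 2 of P and reverse-bump: 6 enters row 1 and ejects 4. So w(6) = 4. P is now [[2, 6], [3], [5], [9]].
Step i=5: Q has 5 at row 4, column 1; remove 9 from row 4 of P and reverse-bump: 9 enters row 3 and ejects 5; 5 enters row 2 and ejects 3; 3 enters row 1 and ejects 2. So w(5) = 2. P is now [[3, 6], [5], [9]].
Step i=4: Q has 4 at row 1, column 2; remove that cell from P, ejecting 6. So w(4) = 6. P is now [[3], [5], [9]].
Step i=3: Q has 3 at row 3, column 1; remove 9 from row 3 of P and reverse-bump: 9 enters row 2 and ejects 5; 5 enters row 1 and ejects 3. So w(3) = 3. P is now [[5], [9]].
Step i=2: Q has 2 at row 2, column 1; remove 9 from row 2 of P and reverse-bump: 9 enters row 1 and ejects 5. So w(2) = 5. P is now [[9]].
Step i=1: Q has 1 at row 1, column 1; remove that cell from P, ejecting 9. So w(1) = 9. P is now [].

So w = 9 5 3 6 2 4 8 1 7.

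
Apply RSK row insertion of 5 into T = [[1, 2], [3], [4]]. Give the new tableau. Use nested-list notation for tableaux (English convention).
[[1, 2, 5], [3], [4]]

5 is larger than every entry of row 1, so it is appended to row 1. The new tableau is [[1, 2, 5], [3], [4]].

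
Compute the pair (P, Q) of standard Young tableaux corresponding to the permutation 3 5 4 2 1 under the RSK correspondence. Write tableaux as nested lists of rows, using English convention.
Insert each entry of the permutation into P by Schensted row insertion, recording in Q the position of each new cell.

Insert 3: appended to row 1. P = [[3]].
Insert 5: appended to row 1. P = [[3, 5]].
Insert 4: 4 bumps 5 from row 1; 5 starts row 2. P = [[3, 4], [5]].
Insert 2: 2 bumps 3 from row 1; 3 bumps 5 from row 2; 5 starts row 3. P = [[2, 4], [3], [5]].
Insert 1: 1 bumps 2 from row 1; 2 bumps 3 from row 2; 3 bumps 5 from row 3; 5 starts row 4. P = [[1, 4], [2], [3], [5]].

So P = [[1, 4], [2], [3], [5]], Q = [[1, 2], [3], [4], [5]].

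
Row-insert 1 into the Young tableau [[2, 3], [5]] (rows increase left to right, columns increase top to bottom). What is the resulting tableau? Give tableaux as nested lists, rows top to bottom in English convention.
In row 1, 1 replaces 2 (the leftmost entry greater than 1); 2 is bumped to row 2. In row 2, 2 replaces 5 (the leftmost entry greater than 2); 5 is bumped to row 3. 5 starts a new row 3. The new tableau is [[1, 3], [2], [5]].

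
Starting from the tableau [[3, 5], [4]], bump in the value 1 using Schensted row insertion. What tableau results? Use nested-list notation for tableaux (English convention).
In row 1, 1 replaces 3 (the leftmost entry greater than 1); 3 is bumped to row 2. In row 2, 3 replaces 4 (the leftmost entry greater than 3); 4 is bumped to row 3. 4 starts a new row 3. The new tableau is [[1, 5], [3], [4]].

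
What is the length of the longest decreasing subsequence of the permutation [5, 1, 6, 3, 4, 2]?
3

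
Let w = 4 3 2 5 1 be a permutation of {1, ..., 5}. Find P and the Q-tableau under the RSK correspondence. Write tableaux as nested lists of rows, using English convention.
Insert each entry of the permutation into P by Schensted row insertion, recording in Q the position of each new cell.

After inserting 4: P = [[4]].
After inserting 3: P = [[3], [4]].
After inserting 2: P = [[2], [3], [4]].
After inserting 5: P = [[2, 5], [3], [4]].
After inserting 1: P = [[1, 5], [2], [3], [4]].

So P = [[1, 5], [2], [3], [4]], Q = [[1, 4], [2], [3], [5]].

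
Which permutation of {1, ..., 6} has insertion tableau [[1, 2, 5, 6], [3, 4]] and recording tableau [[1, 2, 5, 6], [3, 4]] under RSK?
Reverse the RSK construction: for i from n down to 1, find the cell of Q containing i, remove the entry at that cell from P, and reverse-bump it up through P; the value ejected from row 1 is w(i).

Step i=6: Q has 6 at row 1, column 4; remove that cell from P, ejecting 6. So w(6) = 6. P is now [[1, 2, 5], [3, 4]].
Step i=5: Q has 5 at row 1, column 3; remove that cell from P, ejecting 5. So w(5) = 5. P is now [[1, 2], [3, 4]].
Step i=4: Q has 4 at row 2, column 2; remove 4 from row 2 of P and reverse-bump: 4 enters row 1 and ejects 2. So w(4) = 2. P is now [[1, 4], [3]].
Step i=3: Q has 3 at row 2, column 1; remove 3 from row 2 of P and reverse-bump: 3 enters row 1 and ejects 1. So w(3) = 1. P is now [[3, 4]].
Step i=2: Q has 2 at row 1, column 2; remove that cell from P, ejecting 4. So w(2) = 4. P is now [[3]].
Step i=1: Q has 1 at row 1, column 1; remove that cell from P, ejecting 3. So w(1) = 3. P is now [].

So w = 3 4 1 2 5 6.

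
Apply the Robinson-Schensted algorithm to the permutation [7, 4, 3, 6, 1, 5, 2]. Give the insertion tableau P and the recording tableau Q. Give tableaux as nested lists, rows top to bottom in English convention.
Insert each entry of the permutation into P by Schensted row insertion, recording in Q the position of each new cell.

Insert 7: appended to row 1. P = [[7]], Q = [[1]].
Insert 4: 4 bumps 7 from row 1; 7 starts row 2. P = [[4], [7]], Q = [[1], [2]].
Insert 3: 3 bumps 4 from row 1; 4 bumps 7 from row 2; 7 starts row 3. P = [[3], [4], [7]], Q = [[1], [2], [3]].
Insert 6: appended to row 1. P = [[3, 6], [4], [7]], Q = [[1, 4], [2], [3]].
Insert 1: 1 bumps 3 from row 1; 3 bumps 4 from row 2; 4 bumps 7 from row 3; 7 starts row 4. P = [[1, 6], [3], [4], [7]], Q = [[1, 4], [2], [3], [5]].
Insert 5: 5 bumps 6 from row 1; 6 appends to row 2. P = [[1, 5], [3, 6], [4], [7]], Q = [[1, 4], [2, 6], [3], [5]].
Insert 2: 2 bumps 5 from row 1; 5 bumps 6 from row 2; 6 appends to row 3. P = [[1, 2], [3, 5], [4, 6], [7]], Q = [[1, 4], [2, 6], [3, 7], [5]].

So P = [[1, 2], [3, 5], [4, 6], [7]], Q = [[1, 4], [2, 6], [3, 7], [5]].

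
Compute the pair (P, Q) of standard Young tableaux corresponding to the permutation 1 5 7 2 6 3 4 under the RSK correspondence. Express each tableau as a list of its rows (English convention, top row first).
P = [[1, 2, 3, 4], [5, 6], [7]], Q = [[1, 2, 3, 7], [4, 5], [6]]

Insert each entry of the permutation into P by Schensted row insertion, recording in Q the position of each new cell.

Insert 1: appended to row 1. P = [[1]].
Insert 5: appended to row 1. P = [[1, 5]].
Insert 7: appended to row 1. P = [[1, 5, 7]].
Insert 2: 2 bumps 5 from row 1; 5 starts row 2. P = [[1, 2, 7], [5]].
Insert 6: 6 bumps 7 from row 1; 7 appends to row 2. P = [[1, 2, 6], [5, 7]].
Insert 3: 3 bumps 6 from row 1; 6 bumps 7 from row 2; 7 starts row 3. P = [[1, 2, 3], [5, 6], [7]].
Insert 4: appended to row 1. P = [[1, 2, 3, 4], [5, 6], [7]].

So P = [[1, 2, 3, 4], [5, 6], [7]], Q = [[1, 2, 3, 7], [4, 5], [6]].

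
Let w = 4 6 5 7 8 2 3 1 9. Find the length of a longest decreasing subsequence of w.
4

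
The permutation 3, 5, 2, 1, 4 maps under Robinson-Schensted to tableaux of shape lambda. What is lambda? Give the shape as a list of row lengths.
[2, 2, 1]

Row-insert each entry into an empty tableau.

After inserting 3: P = [[3]].
After inserting 5: P = [[3, 5]].
After inserting 2: P = [[2, 5], [3]].
After inserting 1: P = [[1, 5], [2], [3]].
After inserting 4: P = [[1, 4], [2, 5], [3]].

The final insertion tableau P = [[1, 4], [2, 5], [3]] has shape [2, 2, 1].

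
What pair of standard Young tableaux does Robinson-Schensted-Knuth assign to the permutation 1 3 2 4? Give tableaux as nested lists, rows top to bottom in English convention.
P = [[1, 2, 4], [3]], Q = [[1, 2, 4], [3]]

Insert each entry of the permutation into P by Schensted row insertion, recording in Q the position of each new cell.

Insert 1: appended to row 1. P = [[1]].
Insert 3: appended to row 1. P = [[1, 3]].
Insert 2: 2 bumps 3 from row 1; 3 starts row 2. P = [[1, 2], [3]].
Insert 4: appended to row 1. P = [[1, 2, 4], [3]].

So P = [[1, 2, 4], [3]], Q = [[1, 2, 4], [3]].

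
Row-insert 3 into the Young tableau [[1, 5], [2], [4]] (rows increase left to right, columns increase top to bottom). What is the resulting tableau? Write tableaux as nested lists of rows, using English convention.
[[1, 3], [2, 5], [4]]

In row 1, 3 replaces 5 (the leftmost entry greater than 3); 5 is bumped to row 2. 5 is appended to row 2. The new tableau is [[1, 3], [2, 5], [4]].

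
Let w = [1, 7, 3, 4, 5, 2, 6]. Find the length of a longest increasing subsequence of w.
5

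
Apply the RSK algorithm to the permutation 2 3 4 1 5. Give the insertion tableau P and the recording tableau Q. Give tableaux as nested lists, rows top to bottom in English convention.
P = [[1, 3, 4, 5], [2]], Q = [[1, 2, 3, 5], [4]]

Insert each entry of the permutation into P by Schensted row insertion, recording in Q the position of each new cell.

After inserting 2: P = [[2]].
After inserting 3: P = [[2, 3]].
After inserting 4: P = [[2, 3, 4]].
After inserting 1: P = [[1, 3, 4], [2]].
After inserting 5: P = [[1, 3, 4, 5], [2]].

So P = [[1, 3, 4, 5], [2]], Q = [[1, 2, 3, 5], [4]].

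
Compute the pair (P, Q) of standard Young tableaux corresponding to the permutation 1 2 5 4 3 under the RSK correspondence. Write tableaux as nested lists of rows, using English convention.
Insert each entry of the permutation into P by Schensted row insertion, recording in Q the position of each new cell.

Insert 1: appended to row 1. P = [[1]], Q = [[1]].
Insert 2: appended to row 1. P = [[1, 2]], Q = [[1, 2]].
Insert 5: appended to row 1. P = [[1, 2, 5]], Q = [[1, 2, 3]].
Insert 4: 4 bumps 5 from row 1; 5 starts row 2. P = [[1, 2, 4], [5]], Q = [[1, 2, 3], [4]].
Insert 3: 3 bumps 4 from row 1; 4 bumps 5 from row 2; 5 starts row 3. P = [[1, 2, 3], [4], [5]], Q = [[1, 2, 3], [4], [5]].

So P = [[1, 2, 3], [4], [5]], Q = [[1, 2, 3], [4], [5]].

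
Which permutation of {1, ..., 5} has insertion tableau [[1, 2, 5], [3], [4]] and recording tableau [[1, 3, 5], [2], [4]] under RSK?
Reverse the RSK construction: for i from n down to 1, find the cell of Q containing i, remove the entry at that cell from P, and reverse-bump it up through P; the value ejected from row 1 is w(i).

Step i=5: Q has 5 at row 1, column 3; remove that cell from P, ejecting 5. So w(5) = 5. P is now [[1, 2], [3], [4]].
Step i=4: Q has 4 at row 3, column 1; remove 4 from row 3 of P and reverse-bump: 4 enters row 2 and ejects 3; 3 enters row 1 and ejects 2. So w(4) = 2. P is now [[1, 3], [4]].
Step i=3: Q has 3 at row 1, column 2; remove that cell from P, ejecting 3. So w(3) = 3. P is now [[1], [4]].
Step i=2: Q has 2 at row 2, column 1; remove 4 from row 2 of P and reverse-bump: 4 enters row 1 and ejects 1. So w(2) = 1. P is now [[4]].
Step i=1: Q has 1 at row 1, column 1; remove that cell from P, ejecting 4. So w(1) = 4. P is now [].

So w = 4 1 3 2 5.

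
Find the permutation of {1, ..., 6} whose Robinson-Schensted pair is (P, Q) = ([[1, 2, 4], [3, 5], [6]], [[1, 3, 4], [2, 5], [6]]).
3 1 2 6 5 4

Reverse the RSK construction: for i from n down to 1, find the cell of Q containing i, remove the entry at that cell from P, and reverse-bump it up through P; the value ejected from row 1 is w(i).

Step i=6: Q has 6 at row 3, column 1; remove 6 from row 3 of P and reverse-bump: 6 enters row 2 and ejects 5; 5 enters row 1 and ejects 4. So w(6) = 4. P is now [[1, 2, 5], [3, 6]].
Step i=5: Q has 5 at row 2, column 2; remove 6 from row 2 of P and reverse-bump: 6 enters row 1 and ejects 5. So w(5) = 5. P is now [[1, 2, 6], [3]].
Step i=4: Q has 4 at row 1, column 3; remove that cell from P, ejecting 6. So w(4) = 6. P is now [[1, 2], [3]].
Step i=3: Q has 3 at row 1, column 2; remove that cell from P, ejecting 2. So w(3) = 2. P is now [[1], [3]].
Step i=2: Q has 2 at row 2, column 1; remove 3 from row 2 of P and reverse-bump: 3 enters row 1 and ejects 1. So w(2) = 1. P is now [[3]].
Step i=1: Q has 1 at row 1, column 1; remove that cell from P, ejecting 3. So w(1) = 3. P is now [].

So w = 3 1 2 6 5 4.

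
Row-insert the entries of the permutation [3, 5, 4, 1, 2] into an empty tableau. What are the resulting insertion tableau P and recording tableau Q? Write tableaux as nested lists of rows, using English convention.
P = [[1, 2], [3, 4], [5]], Q = [[1, 2], [3, 5], [4]]

Insert each entry of the permutation into P by Schensted row insertion, recording in Q the position of each new cell.

Insert 3: appended to row 1. P = [[3]].
Insert 5: appended to row 1. P = [[3, 5]].
Insert 4: 4 bumps 5 from row 1; 5 starts row 2. P = [[3, 4], [5]].
Insert 1: 1 bumps 3 from row 1; 3 bumps 5 from row 2; 5 starts row 3. P = [[1, 4], [3], [5]].
Insert 2: 2 bumps 4 from row 1; 4 appends to row 2. P = [[1, 2], [3, 4], [5]].

So P = [[1, 2], [3, 4], [5]], Q = [[1, 2], [3, 5], [4]].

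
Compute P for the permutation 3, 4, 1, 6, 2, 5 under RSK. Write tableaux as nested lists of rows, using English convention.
Insert 3: appended to row 1. P = [[3]].
Insert 4: appended to row 1. P = [[3, 4]].
Insert 1: 1 bumps 3 from row 1; 3 starts row 2. P = [[1, 4], [3]].
Insert 6: appended to row 1. P = [[1, 4, 6], [3]].
Insert 2: 2 bumps 4 from row 1; 4 appends to row 2. P = [[1, 2, 6], [3, 4]].
Insert 5: 5 bumps 6 from row 1; 6 appends to row 2. P = [[1, 2, 5], [3, 4, 6]].

So P = [[1, 2, 5], [3, 4, 6]].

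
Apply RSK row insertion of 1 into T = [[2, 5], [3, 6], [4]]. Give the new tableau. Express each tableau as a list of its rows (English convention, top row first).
In row 1, 1 replaces 2 (the leftmost entry greater than 1); 2 is bumped to row 2. In row 2, 2 replaces 3 (the leftmost entry greater than 2); 3 is bumped to row 3. In row 3, 3 replaces 4 (the leftmost entry greater than 3); 4 is bumped to row 4. 4 starts a new row 4. The new tableau is [[1, 5], [2, 6], [3], [4]].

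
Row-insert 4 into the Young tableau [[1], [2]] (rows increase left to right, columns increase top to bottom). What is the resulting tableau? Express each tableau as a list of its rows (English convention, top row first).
4 is larger than every entry of row 1, so it is appended to row 1. The new tableau is [[1, 4], [2]].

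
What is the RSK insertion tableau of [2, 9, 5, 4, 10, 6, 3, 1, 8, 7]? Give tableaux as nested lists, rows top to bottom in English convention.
P = [[1, 3, 6, 7], [2, 8], [4, 10], [5], [9]]

Insert 2: appended to row 1. P = [[2]].
Insert 9: appended to row 1. P = [[2, 9]].
Insert 5: 5 bumps 9 from row 1; 9 starts row 2. P = [[2, 5], [9]].
Insert 4: 4 bumps 5 from row 1; 5 bumps 9 from row 2; 9 starts row 3. P = [[2, 4], [5], [9]].
Insert 10: appended to row 1. P = [[2, 4, 10], [5], [9]].
Insert 6: 6 bumps 10 from row 1; 10 appends to row 2. P = [[2, 4, 6], [5, 10], [9]].
Insert 3: 3 bumps 4 from row 1; 4 bumps 5 from row 2; 5 bumps 9 from row 3; 9 starts row 4. P = [[2, 3, 6], [4, 10], [5], [9]].
Insert 1: 1 bumps 2 from row 1; 2 bumps 4 from row 2; 4 bumps 5 from row 3; 5 bumps 9 from row 4; 9 starts row 5. P = [[1, 3, 6], [2, 10], [4], [5], [9]].
Insert 8: appended to row 1. P = [[1, 3, 6, 8], [2, 10], [4], [5], [9]].
Insert 7: 7 bumps 8 from row 1; 8 bumps 10 from row 2; 10 appends to row 3. P = [[1, 3, 6, 7], [2, 8], [4, 10], [5], [9]].

So P = [[1, 3, 6, 7], [2, 8], [4, 10], [5], [9]].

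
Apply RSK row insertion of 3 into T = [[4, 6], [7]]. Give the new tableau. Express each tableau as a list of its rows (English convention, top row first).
In row 1, 3 replaces 4 (the leftmost entry greater than 3); 4 is bumped to row 2. In row 2, 4 replaces 7 (the leftmost entry greater than 4); 7 is bumped to row 3. 7 starts a new row 3. The new tableau is [[3, 6], [4], [7]].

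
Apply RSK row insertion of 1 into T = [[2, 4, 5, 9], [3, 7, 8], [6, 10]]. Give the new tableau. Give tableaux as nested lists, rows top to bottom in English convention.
In row 1, 1 replaces 2 (the leftmost entry greater than 1); 2 is bumped to row 2. In row 2, 2 replaces 3 (the leftmost entry greater than 2); 3 is bumped to row 3. In row 3, 3 replaces 6 (the leftmost entry greater than 3); 6 is bumped to row 4. 6 starts a new row 4. The new tableau is [[1, 4, 5, 9], [2, 7, 8], [3, 10], [6]].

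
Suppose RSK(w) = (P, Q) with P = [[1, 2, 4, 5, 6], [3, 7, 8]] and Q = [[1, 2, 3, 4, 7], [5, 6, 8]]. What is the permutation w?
Reverse the RSK construction: for i from n down to 1, find the cell of Q containing i, remove the entry at that cell from P, and reverse-bump it up through P; the value ejected from row 1 is w(i).

Step i=8: Q has 8 at row 2, column 3; remove 8 from row 2 of P and reverse-bump: 8 enters row 1 and ejects 6. So w(8) = 6. P is now [[1, 2, 4, 5, 8], [3, 7]].
Step i=7: Q has 7 at row 1, column 5; remove that cell from P, ejecting 8. So w(7) = 8. P is now [[1, 2, 4, 5], [3, 7]].
Step i=6: Q has 6 at row 2, column 2; remove 7 from row 2 of P and reverse-bump: 7 enters row 1 and ejects 5. So w(6) = 5. P is now [[1, 2, 4, 7], [3]].
Step i=5: Q has 5 at row 2, column 1; remove 3 from row 2 of P and reverse-bump: 3 enters row 1 and ejects 2. So w(5) = 2. P is now [[1, 3, 4, 7]].
Step i=4: Q has 4 at row 1, column 4; remove that cell from P, ejecting 7. So w(4) = 7. P is now [[1, 3, 4]].
Step i=3: Q has 3 at row 1, column 3; remove that cell from P, ejecting 4. So w(3) = 4. P is now [[1, 3]].
Step i=2: Q has 2 at row 1, column 2; remove that cell from P, ejecting 3. So w(2) = 3. P is now [[1]].
Step i=1: Q has 1 at row 1, column 1; remove that cell from P, ejecting 1. So w(1) = 1. P is now [].

So w = 1 3 4 7 2 5 8 6.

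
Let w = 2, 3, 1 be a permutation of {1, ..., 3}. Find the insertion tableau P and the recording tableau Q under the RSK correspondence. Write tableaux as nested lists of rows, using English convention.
Insert each entry of the permutation into P by Schensted row insertion, recording in Q the position of each new cell.

Insert 2: appended to row 1. P = [[2]], Q = [[1]].
Insert 3: appended to row 1. P = [[2, 3]], Q = [[1, 2]].
Insert 1: 1 bumps 2 from row 1; 2 starts row 2. P = [[1, 3], [2]], Q = [[1, 2], [3]].

So P = [[1, 3], [2]], Q = [[1, 2], [3]].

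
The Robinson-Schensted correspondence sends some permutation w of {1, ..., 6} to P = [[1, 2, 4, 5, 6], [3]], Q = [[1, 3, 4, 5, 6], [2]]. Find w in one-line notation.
Reverse the RSK construction: for i from n down to 1, find the cell of Q containing i, remove the entry at that cell from P, and reverse-bump it up through P; the value ejected from row 1 is w(i).

Step i=6: Q has 6 at row 1, column 5; remove that cell from P, ejecting 6. So w(6) = 6. P is now [[1, 2, 4, 5], [3]].
Step i=5: Q has 5 at row 1, column 4; remove that cell from P, ejecting 5. So w(5) = 5. P is now [[1, 2, 4], [3]].
Step i=4: Q has 4 at row 1, column 3; remove that cell from P, ejecting 4. So w(4) = 4. P is now [[1, 2], [3]].
Step i=3: Q has 3 at row 1, column 2; remove that cell from P, ejecting 2. So w(3) = 2. P is now [[1], [3]].
Step i=2: Q has 2 at row 2, column 1; remove 3 from row 2 of P and reverse-bump: 3 enters row 1 and ejects 1. So w(2) = 1. P is now [[3]].
Step i=1: Q has 1 at row 1, column 1; remove that cell from P, ejecting 3. So w(1) = 3. P is now [].

So w = 3 1 2 4 5 6.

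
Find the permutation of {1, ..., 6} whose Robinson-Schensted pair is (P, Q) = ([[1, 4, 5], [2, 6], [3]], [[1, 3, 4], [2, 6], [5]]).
Reverse the RSK construction: for i from n down to 1, find the cell of Q containing i, remove the entry at that cell from P, and reverse-bump it up through P; the value ejected from row 1 is w(i).

Step i=6: Q has 6 at row 2, column 2; remove 6 from row 2 of P and reverse-bump: 6 enters row 1 and ejects 5. So w(6) = 5. P is now [[1, 4, 6], [2], [3]].
Step i=5: Q has 5 at row 3, column 1; remove 3 from row 3 of P and reverse-bump: 3 enters row 2 and ejects 2; 2 enters row 1 and ejects 1. So w(5) = 1. P is now [[2, 4, 6], [3]].
Step i=4: Q has 4 at row 1, column 3; remove that cell from P, ejecting 6. So w(4) = 6. P is now [[2, 4], [3]].
Step i=3: Q has 3 at row 1, column 2; remove that cell from P, ejecting 4. So w(3) = 4. P is now [[2], [3]].
Step i=2: Q has 2 at row 2, column 1; remove 3 from row 2 of P and reverse-bump: 3 enters row 1 and ejects 2. So w(2) = 2. P is now [[3]].
Step i=1: Q has 1 at row 1, column 1; remove that cell from P, ejecting 3. So w(1) = 3. P is now [].

So w = 3 2 4 6 1 5.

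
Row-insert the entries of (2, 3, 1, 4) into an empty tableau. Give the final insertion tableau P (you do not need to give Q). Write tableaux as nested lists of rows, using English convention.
Insert 2: appended to row 1. P = [[2]].
Insert 3: appended to row 1. P = [[2, 3]].
Insert 1: 1 bumps 2 from row 1; 2 starts row 2. P = [[1, 3], [2]].
Insert 4: appended to row 1. P = [[1, 3, 4], [2]].

So P = [[1, 3, 4], [2]].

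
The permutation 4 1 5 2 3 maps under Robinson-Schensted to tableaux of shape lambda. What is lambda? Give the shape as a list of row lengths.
Row-insert each entry into an empty tableau.

After inserting 4: P = [[4]].
After inserting 1: P = [[1], [4]].
After inserting 5: P = [[1, 5], [4]].
After inserting 2: P = [[1, 2], [4, 5]].
After inserting 3: P = [[1, 2, 3], [4, 5]].

The final insertion tableau P = [[1, 2, 3], [4, 5]] has shape [3, 2].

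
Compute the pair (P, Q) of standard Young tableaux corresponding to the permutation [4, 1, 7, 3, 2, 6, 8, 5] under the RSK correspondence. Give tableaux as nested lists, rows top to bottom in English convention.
P = [[1, 2, 5, 8], [3, 6], [4, 7]], Q = [[1, 3, 6, 7], [2, 4], [5, 8]]

Insert each entry of the permutation into P by Schensted row insertion, recording in Q the position of each new cell.

After inserting 4: P = [[4]].
After inserting 1: P = [[1], [4]].
After inserting 7: P = [[1, 7], [4]].
After inserting 3: P = [[1, 3], [4, 7]].
After inserting 2: P = [[1, 2], [3, 7], [4]].
After inserting 6: P = [[1, 2, 6], [3, 7], [4]].
After inserting 8: P = [[1, 2, 6, 8], [3, 7], [4]].
After inserting 5: P = [[1, 2, 5, 8], [3, 6], [4, 7]].

So P = [[1, 2, 5, 8], [3, 6], [4, 7]], Q = [[1, 3, 6, 7], [2, 4], [5, 8]].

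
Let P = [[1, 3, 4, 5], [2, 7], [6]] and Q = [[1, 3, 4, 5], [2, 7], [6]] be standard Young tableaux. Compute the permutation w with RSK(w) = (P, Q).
6 2 3 4 7 1 5

Reverse the RSK construction: for i from n down to 1, find the cell of Q containing i, remove the entry at that cell from P, and reverse-bump it up through P; the value ejected from row 1 is w(i).

Step i=7: Q has 7 at row 2, column 2; remove 7 from row 2 of P and reverse-bump: 7 enters row 1 and ejects 5. So w(7) = 5. P is now [[1, 3, 4, 7], [2], [6]].
Step i=6: Q has 6 at row 3, column 1; remove 6 from row 3 of P and reverse-bump: 6 enters row 2 and ejects 2; 2 enters row 1 and ejects 1. So w(6) = 1. P is now [[2, 3, 4, 7], [6]].
Step i=5: Q has 5 at row 1, column 4; remove that cell from P, ejecting 7. So w(5) = 7. P is now [[2, 3, 4], [6]].
Step i=4: Q has 4 at row 1, column 3; remove that cell from P, ejecting 4. So w(4) = 4. P is now [[2, 3], [6]].
Step i=3: Q has 3 at row 1, column 2; remove that cell from P, ejecting 3. So w(3) = 3. P is now [[2], [6]].
Step i=2: Q has 2 at row 2, column 1; remove 6 from row 2 of P and reverse-bump: 6 enters row 1 and ejects 2. So w(2) = 2. P is now [[6]].
Step i=1: Q has 1 at row 1, column 1; remove that cell from P, ejecting 6. So w(1) = 6. P is now [].

So w = 6 2 3 4 7 1 5.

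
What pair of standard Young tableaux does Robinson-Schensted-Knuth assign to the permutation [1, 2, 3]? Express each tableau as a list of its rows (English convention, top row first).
Insert each entry of the permutation into P by Schensted row insertion, recording in Q the position of each new cell.

After inserting 1: P = [[1]].
After inserting 2: P = [[1, 2]].
After inserting 3: P = [[1, 2, 3]].

So P = [[1, 2, 3]], Q = [[1, 2, 3]].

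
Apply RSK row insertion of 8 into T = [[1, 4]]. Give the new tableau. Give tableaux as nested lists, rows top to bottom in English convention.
8 is larger than every entry of row 1, so it is appended to row 1. The new tableau is [[1, 4, 8]].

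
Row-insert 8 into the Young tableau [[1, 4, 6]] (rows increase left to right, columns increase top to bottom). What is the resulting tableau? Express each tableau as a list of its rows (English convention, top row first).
[[1, 4, 6, 8]]

8 is larger than every entry of row 1, so it is appended to row 1. The new tableau is [[1, 4, 6, 8]].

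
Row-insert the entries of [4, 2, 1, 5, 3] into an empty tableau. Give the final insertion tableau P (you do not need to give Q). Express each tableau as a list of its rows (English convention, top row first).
P = [[1, 3], [2, 5], [4]]

Insert 4: appended to row 1. P = [[4]].
Insert 2: 2 bumps 4 from row 1; 4 starts row 2. P = [[2], [4]].
Insert 1: 1 bumps 2 from row 1; 2 bumps 4 from row 2; 4 starts row 3. P = [[1], [2], [4]].
Insert 5: appended to row 1. P = [[1, 5], [2], [4]].
Insert 3: 3 bumps 5 from row 1; 5 appends to row 2. P = [[1, 3], [2, 5], [4]].

So P = [[1, 3], [2, 5], [4]].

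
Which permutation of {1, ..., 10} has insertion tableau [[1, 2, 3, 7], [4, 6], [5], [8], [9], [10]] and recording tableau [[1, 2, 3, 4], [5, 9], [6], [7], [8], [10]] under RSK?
1 5 6 10 9 8 7 2 4 3

Reverse the RSK construction: for i from n down to 1, find the cell of Q containing i, remove the entry at that cell from P, and reverse-bump it up through P; the value ejected from row 1 is w(i).

Step i=10: Q has 10 at row 6, column 1; remove 10 from row 6 of P and reverse-bump: 10 enters row 5 and ejects 9; 9 enters row 4 and ejects 8; 8 enters row 3 and ejects 5; 5 enters row 2 and ejects 4; 4 enters row 1 and ejects 3. So w(10) = 3. P is now [[1, 2, 4, 7], [5, 6], [8], [9], [10]].
Step i=9: Q has 9 at row 2, column 2; remove 6 from row 2 of P and reverse-bump: 6 enters row 1 and ejects 4. So w(9) = 4. P is now [[1, 2, 6, 7], [5], [8], [9], [10]].
Step i=8: Q has 8 at row 5, column 1; remove 10 from row 5 of P and reverse-bump: 10 enters row 4 and ejects 9; 9 enters row 3 and ejects 8; 8 enters row 2 and ejects 5; 5 enters row 1 and ejects 2. So w(8) = 2. P is now [[1, 5, 6, 7], [8], [9], [10]].
Step i=7: Q has 7 at row 4, column 1; remove 10 from row 4 of P and reverse-bump: 10 enters row 3 and ejects 9; 9 enters row 2 and ejects 8; 8 enters row 1 and ejects 7. So w(7) = 7. P is now [[1, 5, 6, 8], [9], [10]].
Step i=6: Q has 6 at row 3, column 1; remove 10 from row 3 of P and reverse-bump: 10 enters row 2 and ejects 9; 9 enters row 1 and ejects 8. So w(6) = 8. P is now [[1, 5, 6, 9], [10]].
Step i=5: Q has 5 at row 2, column 1; remove 10 from row 2 of P and reverse-bump: 10 enters row 1 and ejects 9. So w(5) = 9. P is now [[1, 5, 6, 10]].
Step i=4: Q has 4 at row 1, column 4; remove that cell from P, ejecting 10. So w(4) = 10. P is now [[1, 5, 6]].
Step i=3: Q has 3 at row 1, column 3; remove that cell from P, ejecting 6. So w(3) = 6. P is now [[1, 5]].
Step i=2: Q has 2 at row 1, column 2; remove that cell from P, ejecting 5. So w(2) = 5. P is now [[1]].
Step i=1: Q has 1 at row 1, column 1; remove that cell from P, ejecting 1. So w(1) = 1. P is now [].

So w = 1 5 6 10 9 8 7 2 4 3.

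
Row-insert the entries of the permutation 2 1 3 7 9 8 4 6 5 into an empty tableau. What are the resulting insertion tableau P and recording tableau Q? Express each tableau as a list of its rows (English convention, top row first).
Insert each entry of the permutation into P by Schensted row insertion, recording in Q the position of each new cell.

Insert 2: appended to row 1. P = [[2]].
Insert 1: 1 bumps 2 from row 1; 2 starts row 2. P = [[1], [2]].
Insert 3: appended to row 1. P = [[1, 3], [2]].
Insert 7: appended to row 1. P = [[1, 3, 7], [2]].
Insert 9: appended to row 1. P = [[1, 3, 7, 9], [2]].
Insert 8: 8 bumps 9 from row 1; 9 appends to row 2. P = [[1, 3, 7, 8], [2, 9]].
Insert 4: 4 bumps 7 from row 1; 7 bumps 9 from row 2; 9 starts row 3. P = [[1, 3, 4, 8], [2, 7], [9]].
Insert 6: 6 bumps 8 from row 1; 8 appends to row 2. P = [[1, 3, 4, 6], [2, 7, 8], [9]].
Insert 5: 5 bumps 6 from row 1; 6 bumps 7 from row 2; 7 bumps 9 from row 3; 9 starts row 4. P = [[1, 3, 4, 5], [2, 6, 8], [7], [9]].

So P = [[1, 3, 4, 5], [2, 6, 8], [7], [9]], Q = [[1, 3, 4, 5], [2, 6, 8], [7], [9]].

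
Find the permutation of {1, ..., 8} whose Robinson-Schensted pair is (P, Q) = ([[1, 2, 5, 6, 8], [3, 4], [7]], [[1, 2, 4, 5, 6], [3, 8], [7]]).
3 7 4 5 6 8 1 2

Reverse the RSK construction: for i from n down to 1, find the cell of Q containing i, remove the entry at that cell from P, and reverse-bump it up through P; the value ejected from row 1 is w(i).

Step i=8: Q has 8 at row 2, column 2; remove 4 from row 2 of P and reverse-bump: 4 enters row 1 and ejects 2. So w(8) = 2. P is now [[1, 4, 5, 6, 8], [3], [7]].
Step i=7: Q has 7 at row 3, column 1; remove 7 from row 3 of P and reverse-bump: 7 enters row 2 and ejects 3; 3 enters row 1 and ejects 1. So w(7) = 1. P is now [[3, 4, 5, 6, 8], [7]].
Step i=6: Q has 6 at row 1, column 5; remove that cell from P, ejecting 8. So w(6) = 8. P is now [[3, 4, 5, 6], [7]].
Step i=5: Q has 5 at row 1, column 4; remove that cell from P, ejecting 6. So w(5) = 6. P is now [[3, 4, 5], [7]].
Step i=4: Q has 4 at row 1, column 3; remove that cell from P, ejecting 5. So w(4) = 5. P is now [[3, 4], [7]].
Step i=3: Q has 3 at row 2, column 1; remove 7 from row 2 of P and reverse-bump: 7 enters row 1 and ejects 4. So w(3) = 4. P is now [[3, 7]].
Step i=2: Q has 2 at row 1, column 2; remove that cell from P, ejecting 7. So w(2) = 7. P is now [[3]].
Step i=1: Q has 1 at row 1, column 1; remove that cell from P, ejecting 3. So w(1) = 3. P is now [].

So w = 3 7 4 5 6 8 1 2.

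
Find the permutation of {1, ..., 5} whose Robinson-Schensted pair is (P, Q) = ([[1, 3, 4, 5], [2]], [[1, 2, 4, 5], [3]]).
2 3 1 4 5

Reverse the RSK construction: for i from n down to 1, find the cell of Q containing i, remove the entry at that cell from P, and reverse-bump it up through P; the value ejected from row 1 is w(i).

Step i=5: Q has 5 at row 1, column 4; remove that cell from P, ejecting 5. So w(5) = 5. P is now [[1, 3, 4], [2]].
Step i=4: Q has 4 at row 1, column 3; remove that cell from P, ejecting 4. So w(4) = 4. P is now [[1, 3], [2]].
Step i=3: Q has 3 at row 2, column 1; remove 2 from row 2 of P and reverse-bump: 2 enters row 1 and ejects 1. So w(3) = 1. P is now [[2, 3]].
Step i=2: Q has 2 at row 1, column 2; remove that cell from P, ejecting 3. So w(2) = 3. P is now [[2]].
Step i=1: Q has 1 at row 1, column 1; remove that cell from P, ejecting 2. So w(1) = 2. P is now [].

So w = 2 3 1 4 5.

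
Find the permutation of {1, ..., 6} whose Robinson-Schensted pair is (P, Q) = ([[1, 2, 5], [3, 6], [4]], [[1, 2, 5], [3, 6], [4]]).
Reverse the RSK construction: for i from n down to 1, find the cell of Q containing i, remove the entry at that cell from P, and reverse-bump it up through P; the value ejected from row 1 is w(i).

Step i=6: Q has 6 at row 2, column 2; remove 6 from row 2 of P and reverse-bump: 6 enters row 1 and ejects 5. So w(6) = 5. P is now [[1, 2, 6], [3], [4]].
Step i=5: Q has 5 at row 1, column 3; remove that cell from P, ejecting 6. So w(5) = 6. P is now [[1, 2], [3], [4]].
Step i=4: Q has 4 at row 3, column 1; remove 4 from row 3 of P and reverse-bump: 4 enters row 2 and ejects 3; 3 enters row 1 and ejects 2. So w(4) = 2. P is now [[1, 3], [4]].
Step i=3: Q has 3 at row 2, column 1; remove 4 from row 2 of P and reverse-bump: 4 enters row 1 and ejects 3. So w(3) = 3. P is now [[1, 4]].
Step i=2: Q has 2 at row 1, column 2; remove that cell from P, ejecting 4. So w(2) = 4. P is now [[1]].
Step i=1: Q has 1 at row 1, column 1; remove that cell from P, ejecting 1. So w(1) = 1. P is now [].

So w = 1 4 3 2 6 5.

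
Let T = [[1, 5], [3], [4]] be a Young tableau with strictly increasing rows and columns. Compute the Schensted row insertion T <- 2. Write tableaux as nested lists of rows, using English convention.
[[1, 2], [3, 5], [4]]

In row 1, 2 replaces 5 (the leftmost entry greater than 2); 5 is bumped to row 2. 5 is appended to row 2. The new tableau is [[1, 2], [3, 5], [4]].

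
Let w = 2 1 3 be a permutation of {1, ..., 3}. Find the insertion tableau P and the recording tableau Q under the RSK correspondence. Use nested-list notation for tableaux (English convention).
Insert each entry of the permutation into P by Schensted row insertion, recording in Q the position of each new cell.

After inserting 2: P = [[2]].
After inserting 1: P = [[1], [2]].
After inserting 3: P = [[1, 3], [2]].

So P = [[1, 3], [2]], Q = [[1, 3], [2]].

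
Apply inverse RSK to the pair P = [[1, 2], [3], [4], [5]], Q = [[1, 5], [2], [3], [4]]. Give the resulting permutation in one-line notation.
5 4 3 1 2

Reverse RSK: for i = n, n-1, ..., 1, locate i in Q, remove the corresponding corner cell from P, and reverse-bump its entry up through P; the value ejected from row 1 is w(i).

So w = 5 4 3 1 2.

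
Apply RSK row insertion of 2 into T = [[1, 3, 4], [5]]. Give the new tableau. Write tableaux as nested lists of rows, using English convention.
[[1, 2, 4], [3], [5]]

In row 1, 2 replaces 3 (the leftmost entry greater than 2); 3 is bumped to row 2. In row 2, 3 replaces 5 (the leftmost entry greater than 3); 5 is bumped to row 3. 5 starts a new row 3. The new tableau is [[1, 2, 4], [3], [5]].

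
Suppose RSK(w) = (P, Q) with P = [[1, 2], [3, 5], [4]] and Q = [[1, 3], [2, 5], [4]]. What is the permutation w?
Reverse the RSK construction: for i from n down to 1, find the cell of Q containing i, remove the entry at that cell from P, and reverse-bump it up through P; the value ejected from row 1 is w(i).

Step i=5: Q has 5 at row 2, column 2; remove 5 from row 2 of P and reverse-bump: 5 enters row 1 and ejects 2. So w(5) = 2. P is now [[1, 5], [3], [4]].
Step i=4: Q has 4 at row 3, column 1; remove 4 from row 3 of P and reverse-bump: 4 enters row 2 and ejects 3; 3 enters row 1 and ejects 1. So w(4) = 1. P is now [[3, 5], [4]].
Step i=3: Q has 3 at row 1, column 2; remove that cell from P, ejecting 5. So w(3) = 5. P is now [[3], [4]].
Step i=2: Q has 2 at row 2, column 1; remove 4 from row 2 of P and reverse-bump: 4 enters row 1 and ejects 3. So w(2) = 3. P is now [[4]].
Step i=1: Q has 1 at row 1, column 1; remove that cell from P, ejecting 4. So w(1) = 4. P is now [].

So w = 4 3 5 1 2.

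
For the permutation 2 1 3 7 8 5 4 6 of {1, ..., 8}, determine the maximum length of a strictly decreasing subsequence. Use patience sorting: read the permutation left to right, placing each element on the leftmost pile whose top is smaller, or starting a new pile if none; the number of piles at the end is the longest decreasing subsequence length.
2: new pile. tops = [2]
1: new pile. tops = [2, 1]
3: onto pile 1 (replacing 2). tops = [3, 1]
7: onto pile 1 (replacing 3). tops = [7, 1]
8: onto pile 1 (replacing 7). tops = [8, 1]
5: onto pile 2 (replacing 1). tops = [8, 5]
4: new pile. tops = [8, 5, 4]
6: onto pile 2 (replacing 5). tops = [8, 6, 4]

3 piles, so the longest decreasing subsequence has length 3.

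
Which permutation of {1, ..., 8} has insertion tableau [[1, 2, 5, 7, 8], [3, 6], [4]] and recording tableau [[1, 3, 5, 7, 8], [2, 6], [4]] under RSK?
4 1 3 2 6 5 7 8

Reverse the RSK construction: for i from n down to 1, find the cell of Q containing i, remove the entry at that cell from P, and reverse-bump it up through P; the value ejected from row 1 is w(i).

Step i=8: Q has 8 at row 1, column 5; remove that cell from P, ejecting 8. So w(8) = 8. P is now [[1, 2, 5, 7], [3, 6], [4]].
Step i=7: Q has 7 at row 1, column 4; remove that cell from P, ejecting 7. So w(7) = 7. P is now [[1, 2, 5], [3, 6], [4]].
Step i=6: Q has 6 at row 2, column 2; remove 6 from row 2 of P and reverse-bump: 6 enters row 1 and ejects 5. So w(6) = 5. P is now [[1, 2, 6], [3], [4]].
Step i=5: Q has 5 at row 1, column 3; remove that cell from P, ejecting 6. So w(5) = 6. P is now [[1, 2], [3], [4]].
Step i=4: Q has 4 at row 3, column 1; remove 4 from row 3 of P and reverse-bump: 4 enters row 2 and ejects 3; 3 enters row 1 and ejects 2. So w(4) = 2. P is now [[1, 3], [4]].
Step i=3: Q has 3 at row 1, column 2; remove that cell from P, ejecting 3. So w(3) = 3. P is now [[1], [4]].
Step i=2: Q has 2 at row 2, column 1; remove 4 from row 2 of P and reverse-bump: 4 enters row 1 and ejects 1. So w(2) = 1. P is now [[4]].
Step i=1: Q has 1 at row 1, column 1; remove that cell from P, ejecting 4. So w(1) = 4. P is now [].

So w = 4 1 3 2 6 5 7 8.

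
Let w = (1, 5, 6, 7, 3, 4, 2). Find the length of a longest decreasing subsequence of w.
3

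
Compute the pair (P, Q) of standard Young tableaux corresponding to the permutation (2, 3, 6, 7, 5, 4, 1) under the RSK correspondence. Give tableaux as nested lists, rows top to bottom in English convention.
Insert each entry of the permutation into P by Schensted row insertion, recording in Q the position of each new cell.

After inserting 2: P = [[2]].
After inserting 3: P = [[2, 3]].
After inserting 6: P = [[2, 3, 6]].
After inserting 7: P = [[2, 3, 6, 7]].
After inserting 5: P = [[2, 3, 5, 7], [6]].
After inserting 4: P = [[2, 3, 4, 7], [5], [6]].
After inserting 1: P = [[1, 3, 4, 7], [2], [5], [6]].

So P = [[1, 3, 4, 7], [2], [5], [6]], Q = [[1, 2, 3, 4], [5], [6], [7]].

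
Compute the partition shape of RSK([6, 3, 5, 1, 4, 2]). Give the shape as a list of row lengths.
[2, 2, 1, 1]

Row-insert each entry into an empty tableau.

After inserting 6: P = [[6]].
After inserting 3: P = [[3], [6]].
After inserting 5: P = [[3, 5], [6]].
After inserting 1: P = [[1, 5], [3], [6]].
After inserting 4: P = [[1, 4], [3, 5], [6]].
After inserting 2: P = [[1, 2], [3, 4], [5], [6]].

The final insertion tableau P = [[1, 2], [3, 4], [5], [6]] has shape [2, 2, 1, 1].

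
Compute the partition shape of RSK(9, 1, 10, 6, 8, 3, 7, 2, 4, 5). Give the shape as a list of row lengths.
[4, 2, 2, 2]

RSK row insertion gives P = [[1, 2, 4, 5], [3, 7], [6, 8], [9, 10]], which has shape [4, 2, 2, 2].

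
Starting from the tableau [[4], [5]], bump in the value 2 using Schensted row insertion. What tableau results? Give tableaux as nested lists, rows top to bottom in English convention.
In row 1, 2 replaces 4 (the leftmost entry greater than 2); 4 is bumped to row 2. In row 2, 4 replaces 5 (the leftmost entry greater than 4); 5 is bumped to row 3. 5 starts a new row 3. The new tableau is [[2], [4], [5]].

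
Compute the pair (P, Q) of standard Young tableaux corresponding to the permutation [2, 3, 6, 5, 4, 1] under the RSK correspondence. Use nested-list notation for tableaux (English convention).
Insert each entry of the permutation into P by Schensted row insertion, recording in Q the position of each new cell.

Insert 2: appended to row 1. P = [[2]].
Insert 3: appended to row 1. P = [[2, 3]].
Insert 6: appended to row 1. P = [[2, 3, 6]].
Insert 5: 5 bumps 6 from row 1; 6 starts row 2. P = [[2, 3, 5], [6]].
Insert 4: 4 bumps 5 from row 1; 5 bumps 6 from row 2; 6 starts row 3. P = [[2, 3, 4], [5], [6]].
Insert 1: 1 bumps 2 from row 1; 2 bumps 5 from row 2; 5 bumps 6 from row 3; 6 starts row 4. P = [[1, 3, 4], [2], [5], [6]].

So P = [[1, 3, 4], [2], [5], [6]], Q = [[1, 2, 3], [4], [5], [6]].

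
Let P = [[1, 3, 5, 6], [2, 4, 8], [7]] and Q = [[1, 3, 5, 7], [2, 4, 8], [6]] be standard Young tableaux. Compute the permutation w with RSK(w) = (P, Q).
Reverse RSK: for i = n, n-1, ..., 1, locate i in Q, remove the corresponding corner cell from P, and reverse-bump its entry up through P; the value ejected from row 1 is w(i).

So w = 2 1 7 4 5 3 8 6.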